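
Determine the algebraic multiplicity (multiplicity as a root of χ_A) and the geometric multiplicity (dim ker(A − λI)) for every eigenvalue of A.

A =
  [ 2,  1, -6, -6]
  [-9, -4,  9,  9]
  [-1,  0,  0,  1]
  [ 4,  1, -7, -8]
λ = -4: alg = 2, geom = 1; λ = -1: alg = 2, geom = 1

Step 1 — factor the characteristic polynomial to read off the algebraic multiplicities:
  χ_A(x) = (x + 1)^2*(x + 4)^2

Step 2 — compute geometric multiplicities via the rank-nullity identity g(λ) = n − rank(A − λI):
  rank(A − (-4)·I) = 3, so dim ker(A − (-4)·I) = n − 3 = 1
  rank(A − (-1)·I) = 3, so dim ker(A − (-1)·I) = n − 3 = 1

Summary:
  λ = -4: algebraic multiplicity = 2, geometric multiplicity = 1
  λ = -1: algebraic multiplicity = 2, geometric multiplicity = 1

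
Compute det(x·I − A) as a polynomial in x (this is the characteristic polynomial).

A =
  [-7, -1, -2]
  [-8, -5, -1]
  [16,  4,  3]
x^3 + 9*x^2 + 27*x + 27

Expanding det(x·I − A) (e.g. by cofactor expansion or by noting that A is similar to its Jordan form J, which has the same characteristic polynomial as A) gives
  χ_A(x) = x^3 + 9*x^2 + 27*x + 27
which factors as (x + 3)^3. The eigenvalues (with algebraic multiplicities) are λ = -3 with multiplicity 3.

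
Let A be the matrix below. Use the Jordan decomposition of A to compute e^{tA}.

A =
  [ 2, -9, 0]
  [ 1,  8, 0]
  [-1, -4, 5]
e^{tA} =
  [-3*t*exp(5*t) + exp(5*t), -9*t*exp(5*t), 0]
  [t*exp(5*t), 3*t*exp(5*t) + exp(5*t), 0]
  [-t^2*exp(5*t)/2 - t*exp(5*t), -3*t^2*exp(5*t)/2 - 4*t*exp(5*t), exp(5*t)]

Strategy: write A = P · J · P⁻¹ where J is a Jordan canonical form, so e^{tA} = P · e^{tJ} · P⁻¹, and e^{tJ} can be computed block-by-block.

A has Jordan form
J =
  [5, 1, 0]
  [0, 5, 1]
  [0, 0, 5]
(up to reordering of blocks).

Per-block formulas:
  For a 3×3 Jordan block J_3(5): exp(t · J_3(5)) = e^(5t)·(I + t·N + (t^2/2)·N^2), where N is the 3×3 nilpotent shift.

After assembling e^{tJ} and conjugating by P, we get:

e^{tA} =
  [-3*t*exp(5*t) + exp(5*t), -9*t*exp(5*t), 0]
  [t*exp(5*t), 3*t*exp(5*t) + exp(5*t), 0]
  [-t^2*exp(5*t)/2 - t*exp(5*t), -3*t^2*exp(5*t)/2 - 4*t*exp(5*t), exp(5*t)]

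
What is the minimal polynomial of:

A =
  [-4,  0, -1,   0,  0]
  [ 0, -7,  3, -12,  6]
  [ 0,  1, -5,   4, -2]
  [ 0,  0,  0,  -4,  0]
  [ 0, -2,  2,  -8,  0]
x^3 + 12*x^2 + 48*x + 64

The characteristic polynomial is χ_A(x) = (x + 4)^5, so the eigenvalues are known. The minimal polynomial is
  m_A(x) = Π_λ (x − λ)^{k_λ}
where k_λ is the size of the *largest* Jordan block for λ (equivalently, the smallest k with (A − λI)^k v = 0 for every generalised eigenvector v of λ).

  λ = -4: largest Jordan block has size 3, contributing (x + 4)^3

So m_A(x) = (x + 4)^3 = x^3 + 12*x^2 + 48*x + 64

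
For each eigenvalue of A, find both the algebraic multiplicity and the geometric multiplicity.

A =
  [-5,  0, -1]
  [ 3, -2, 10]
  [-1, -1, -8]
λ = -5: alg = 3, geom = 1

Step 1 — factor the characteristic polynomial to read off the algebraic multiplicities:
  χ_A(x) = (x + 5)^3

Step 2 — compute geometric multiplicities via the rank-nullity identity g(λ) = n − rank(A − λI):
  rank(A − (-5)·I) = 2, so dim ker(A − (-5)·I) = n − 2 = 1

Summary:
  λ = -5: algebraic multiplicity = 3, geometric multiplicity = 1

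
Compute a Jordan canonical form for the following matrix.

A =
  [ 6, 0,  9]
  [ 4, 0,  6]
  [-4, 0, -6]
J_2(0) ⊕ J_1(0)

The characteristic polynomial is
  det(x·I − A) = x^3

Eigenvalues and multiplicities (the geometric multiplicity of λ is n − rank(A − λI), which equals the number of Jordan blocks for λ):
  λ = 0: algebraic multiplicity = 3, geometric multiplicity = 2

Determining the block sizes for each eigenvalue:
  λ = 0: 2 blocks summing to 3 forces exactly one block of size 2 and the rest size 1 → block sizes [2, 1]

Assembling the blocks gives a Jordan form
J =
  [0, 1, 0]
  [0, 0, 0]
  [0, 0, 0]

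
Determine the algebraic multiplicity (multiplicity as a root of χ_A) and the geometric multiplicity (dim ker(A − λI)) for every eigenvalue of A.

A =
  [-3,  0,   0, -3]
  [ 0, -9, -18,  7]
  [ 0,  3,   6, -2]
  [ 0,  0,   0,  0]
λ = -3: alg = 2, geom = 2; λ = 0: alg = 2, geom = 1

Step 1 — factor the characteristic polynomial to read off the algebraic multiplicities:
  χ_A(x) = x^2*(x + 3)^2

Step 2 — compute geometric multiplicities via the rank-nullity identity g(λ) = n − rank(A − λI):
  rank(A − (-3)·I) = 2, so dim ker(A − (-3)·I) = n − 2 = 2
  rank(A − (0)·I) = 3, so dim ker(A − (0)·I) = n − 3 = 1

Summary:
  λ = -3: algebraic multiplicity = 2, geometric multiplicity = 2
  λ = 0: algebraic multiplicity = 2, geometric multiplicity = 1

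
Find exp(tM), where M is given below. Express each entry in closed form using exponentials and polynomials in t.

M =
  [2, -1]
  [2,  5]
e^{tM} =
  [-exp(4*t) + 2*exp(3*t), -exp(4*t) + exp(3*t)]
  [2*exp(4*t) - 2*exp(3*t), 2*exp(4*t) - exp(3*t)]

Strategy: write M = P · J · P⁻¹ where J is a Jordan canonical form, so e^{tM} = P · e^{tJ} · P⁻¹, and e^{tJ} can be computed block-by-block.

M has Jordan form
J =
  [3, 0]
  [0, 4]
(up to reordering of blocks).

Per-block formulas:
  For a 1×1 block at λ = 4: exp(t · [4]) = [e^(4t)].
  For a 1×1 block at λ = 3: exp(t · [3]) = [e^(3t)].

After assembling e^{tJ} and conjugating by P, we get:

e^{tM} =
  [-exp(4*t) + 2*exp(3*t), -exp(4*t) + exp(3*t)]
  [2*exp(4*t) - 2*exp(3*t), 2*exp(4*t) - exp(3*t)]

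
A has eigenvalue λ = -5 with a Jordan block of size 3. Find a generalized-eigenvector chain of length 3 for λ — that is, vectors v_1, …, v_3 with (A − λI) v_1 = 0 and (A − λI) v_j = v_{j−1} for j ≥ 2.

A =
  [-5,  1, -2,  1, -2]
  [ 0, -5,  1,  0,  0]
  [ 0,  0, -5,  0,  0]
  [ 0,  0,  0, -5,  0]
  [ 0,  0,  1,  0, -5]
A Jordan chain for λ = -5 of length 3:
v_1 = (-1, 0, 0, 0, 0)ᵀ
v_2 = (-2, 1, 0, 0, 1)ᵀ
v_3 = (0, 0, 1, 0, 0)ᵀ

Let N = A − (-5)·I. We want v_3 with N^3 v_3 = 0 but N^2 v_3 ≠ 0; then v_{j-1} := N · v_j for j = 3, …, 2.

Pick v_3 = (0, 0, 1, 0, 0)ᵀ.
Then v_2 = N · v_3 = (-2, 1, 0, 0, 1)ᵀ.
Then v_1 = N · v_2 = (-1, 0, 0, 0, 0)ᵀ.

Sanity check: (A − (-5)·I) v_1 = (0, 0, 0, 0, 0)ᵀ = 0. ✓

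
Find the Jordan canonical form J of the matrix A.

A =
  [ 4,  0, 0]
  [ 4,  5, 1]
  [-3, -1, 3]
J_3(4)

The characteristic polynomial is
  det(x·I − A) = x^3 - 12*x^2 + 48*x - 64 = (x - 4)^3

Eigenvalues and multiplicities (the geometric multiplicity of λ is n − rank(A − λI), which equals the number of Jordan blocks for λ):
  λ = 4: algebraic multiplicity = 3, geometric multiplicity = 1

Determining the block sizes for each eigenvalue:
  λ = 4: one block (gm = 1), so the single block has size am = 3 → block sizes [3]

Assembling the blocks gives a Jordan form
J =
  [4, 1, 0]
  [0, 4, 1]
  [0, 0, 4]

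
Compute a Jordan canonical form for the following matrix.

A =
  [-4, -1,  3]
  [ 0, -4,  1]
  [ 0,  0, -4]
J_3(-4)

The characteristic polynomial is
  det(x·I − A) = x^3 + 12*x^2 + 48*x + 64 = (x + 4)^3

Eigenvalues and multiplicities (the geometric multiplicity of λ is n − rank(A − λI), which equals the number of Jordan blocks for λ):
  λ = -4: algebraic multiplicity = 3, geometric multiplicity = 1

Determining the block sizes for each eigenvalue:
  λ = -4: one block (gm = 1), so the single block has size am = 3 → block sizes [3]

Assembling the blocks gives a Jordan form
J =
  [-4,  1,  0]
  [ 0, -4,  1]
  [ 0,  0, -4]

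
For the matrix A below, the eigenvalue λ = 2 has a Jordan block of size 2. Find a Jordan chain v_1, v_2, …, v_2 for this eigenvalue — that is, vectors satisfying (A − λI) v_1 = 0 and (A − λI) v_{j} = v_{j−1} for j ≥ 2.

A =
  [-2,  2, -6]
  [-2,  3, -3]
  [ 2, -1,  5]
A Jordan chain for λ = 2 of length 2:
v_1 = (-4, -2, 2)ᵀ
v_2 = (1, 0, 0)ᵀ

Let N = A − (2)·I. We want v_2 with N^2 v_2 = 0 but N^1 v_2 ≠ 0; then v_{j-1} := N · v_j for j = 2, …, 2.

Pick v_2 = (1, 0, 0)ᵀ.
Then v_1 = N · v_2 = (-4, -2, 2)ᵀ.

Sanity check: (A − (2)·I) v_1 = (0, 0, 0)ᵀ = 0. ✓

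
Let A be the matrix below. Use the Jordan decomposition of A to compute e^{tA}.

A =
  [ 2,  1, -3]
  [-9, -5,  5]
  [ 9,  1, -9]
e^{tA} =
  [6*t*exp(-4*t) + exp(-4*t), t^2*exp(-4*t) + t*exp(-4*t), t^2*exp(-4*t) - 3*t*exp(-4*t)]
  [-9*t*exp(-4*t), -3*t^2*exp(-4*t)/2 - t*exp(-4*t) + exp(-4*t), -3*t^2*exp(-4*t)/2 + 5*t*exp(-4*t)]
  [9*t*exp(-4*t), 3*t^2*exp(-4*t)/2 + t*exp(-4*t), 3*t^2*exp(-4*t)/2 - 5*t*exp(-4*t) + exp(-4*t)]

Strategy: write A = P · J · P⁻¹ where J is a Jordan canonical form, so e^{tA} = P · e^{tJ} · P⁻¹, and e^{tJ} can be computed block-by-block.

A has Jordan form
J =
  [-4,  1,  0]
  [ 0, -4,  1]
  [ 0,  0, -4]
(up to reordering of blocks).

Per-block formulas:
  For a 3×3 Jordan block J_3(-4): exp(t · J_3(-4)) = e^(-4t)·(I + t·N + (t^2/2)·N^2), where N is the 3×3 nilpotent shift.

After assembling e^{tJ} and conjugating by P, we get:

e^{tA} =
  [6*t*exp(-4*t) + exp(-4*t), t^2*exp(-4*t) + t*exp(-4*t), t^2*exp(-4*t) - 3*t*exp(-4*t)]
  [-9*t*exp(-4*t), -3*t^2*exp(-4*t)/2 - t*exp(-4*t) + exp(-4*t), -3*t^2*exp(-4*t)/2 + 5*t*exp(-4*t)]
  [9*t*exp(-4*t), 3*t^2*exp(-4*t)/2 + t*exp(-4*t), 3*t^2*exp(-4*t)/2 - 5*t*exp(-4*t) + exp(-4*t)]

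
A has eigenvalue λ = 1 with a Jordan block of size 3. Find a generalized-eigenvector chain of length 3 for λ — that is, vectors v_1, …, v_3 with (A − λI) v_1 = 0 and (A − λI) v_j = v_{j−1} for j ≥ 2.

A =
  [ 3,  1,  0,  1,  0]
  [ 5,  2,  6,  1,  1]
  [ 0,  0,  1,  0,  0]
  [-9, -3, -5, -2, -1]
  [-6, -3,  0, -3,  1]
A Jordan chain for λ = 1 of length 3:
v_1 = (1, 1, 0, -3, -3)ᵀ
v_2 = (0, 6, 0, -5, 0)ᵀ
v_3 = (0, 0, 1, 0, 0)ᵀ

Let N = A − (1)·I. We want v_3 with N^3 v_3 = 0 but N^2 v_3 ≠ 0; then v_{j-1} := N · v_j for j = 3, …, 2.

Pick v_3 = (0, 0, 1, 0, 0)ᵀ.
Then v_2 = N · v_3 = (0, 6, 0, -5, 0)ᵀ.
Then v_1 = N · v_2 = (1, 1, 0, -3, -3)ᵀ.

Sanity check: (A − (1)·I) v_1 = (0, 0, 0, 0, 0)ᵀ = 0. ✓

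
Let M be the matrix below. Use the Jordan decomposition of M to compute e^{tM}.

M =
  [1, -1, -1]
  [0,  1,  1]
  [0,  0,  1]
e^{tM} =
  [exp(t), -t*exp(t), -t^2*exp(t)/2 - t*exp(t)]
  [0, exp(t), t*exp(t)]
  [0, 0, exp(t)]

Strategy: write M = P · J · P⁻¹ where J is a Jordan canonical form, so e^{tM} = P · e^{tJ} · P⁻¹, and e^{tJ} can be computed block-by-block.

M has Jordan form
J =
  [1, 1, 0]
  [0, 1, 1]
  [0, 0, 1]
(up to reordering of blocks).

Per-block formulas:
  For a 3×3 Jordan block J_3(1): exp(t · J_3(1)) = e^(1t)·(I + t·N + (t^2/2)·N^2), where N is the 3×3 nilpotent shift.

After assembling e^{tJ} and conjugating by P, we get:

e^{tM} =
  [exp(t), -t*exp(t), -t^2*exp(t)/2 - t*exp(t)]
  [0, exp(t), t*exp(t)]
  [0, 0, exp(t)]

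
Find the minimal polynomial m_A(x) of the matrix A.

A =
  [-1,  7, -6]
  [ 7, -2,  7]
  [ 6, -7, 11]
x^3 - 8*x^2 + 5*x + 50

The characteristic polynomial is χ_A(x) = (x - 5)^2*(x + 2), so the eigenvalues are known. The minimal polynomial is
  m_A(x) = Π_λ (x − λ)^{k_λ}
where k_λ is the size of the *largest* Jordan block for λ (equivalently, the smallest k with (A − λI)^k v = 0 for every generalised eigenvector v of λ).

  λ = -2: largest Jordan block has size 1, contributing (x + 2)
  λ = 5: largest Jordan block has size 2, contributing (x − 5)^2

So m_A(x) = (x - 5)^2*(x + 2) = x^3 - 8*x^2 + 5*x + 50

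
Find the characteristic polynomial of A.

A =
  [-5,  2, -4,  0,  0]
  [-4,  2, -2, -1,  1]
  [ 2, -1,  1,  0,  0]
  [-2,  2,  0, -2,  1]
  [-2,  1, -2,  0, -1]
x^5 + 5*x^4 + 10*x^3 + 10*x^2 + 5*x + 1

Expanding det(x·I − A) (e.g. by cofactor expansion or by noting that A is similar to its Jordan form J, which has the same characteristic polynomial as A) gives
  χ_A(x) = x^5 + 5*x^4 + 10*x^3 + 10*x^2 + 5*x + 1
which factors as (x + 1)^5. The eigenvalues (with algebraic multiplicities) are λ = -1 with multiplicity 5.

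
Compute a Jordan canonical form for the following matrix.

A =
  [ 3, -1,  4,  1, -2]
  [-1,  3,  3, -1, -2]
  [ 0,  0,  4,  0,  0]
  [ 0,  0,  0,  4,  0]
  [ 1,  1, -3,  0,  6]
J_3(4) ⊕ J_2(4)

The characteristic polynomial is
  det(x·I − A) = x^5 - 20*x^4 + 160*x^3 - 640*x^2 + 1280*x - 1024 = (x - 4)^5

Eigenvalues and multiplicities (the geometric multiplicity of λ is n − rank(A − λI), which equals the number of Jordan blocks for λ):
  λ = 4: algebraic multiplicity = 5, geometric multiplicity = 2

Determining the block sizes for each eigenvalue:
  λ = 4: with am = 5 and gm = 2, the partition is not yet determined (e.g. several partitions of 5 into 2 parts exist). Let N = A − (4)·I. Computing rank(N^1) = 3, rank(N^2) = 1, rank(N^3) = 0; the number of blocks of size ≥ j is rank(N^{j−1}) − rank(N^j), giving [2, 2, 1]. So we have 1 block(s) of size 3, 1 block(s) of size 2 → block sizes [3, 2]

Assembling the blocks gives a Jordan form
J =
  [4, 1, 0, 0, 0]
  [0, 4, 1, 0, 0]
  [0, 0, 4, 0, 0]
  [0, 0, 0, 4, 1]
  [0, 0, 0, 0, 4]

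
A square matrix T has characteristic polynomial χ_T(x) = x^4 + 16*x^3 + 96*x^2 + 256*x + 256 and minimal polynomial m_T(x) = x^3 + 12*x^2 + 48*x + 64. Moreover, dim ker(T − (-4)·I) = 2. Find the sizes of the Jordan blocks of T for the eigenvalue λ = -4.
Block sizes for λ = -4: [3, 1]

Step 1 — from the characteristic polynomial, algebraic multiplicity of λ = -4 is 4. From dim ker(T − (-4)·I) = 2, there are exactly 2 Jordan blocks for λ = -4.
Step 2 — from the minimal polynomial, the factor (x + 4)^3 tells us the largest block for λ = -4 has size 3.
Step 3 — with total size 4, 2 blocks, and largest block 3, the block sizes (in nonincreasing order) are [3, 1].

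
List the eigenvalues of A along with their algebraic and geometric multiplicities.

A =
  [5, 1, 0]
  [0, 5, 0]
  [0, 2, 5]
λ = 5: alg = 3, geom = 2

Step 1 — factor the characteristic polynomial to read off the algebraic multiplicities:
  χ_A(x) = (x - 5)^3

Step 2 — compute geometric multiplicities via the rank-nullity identity g(λ) = n − rank(A − λI):
  rank(A − (5)·I) = 1, so dim ker(A − (5)·I) = n − 1 = 2

Summary:
  λ = 5: algebraic multiplicity = 3, geometric multiplicity = 2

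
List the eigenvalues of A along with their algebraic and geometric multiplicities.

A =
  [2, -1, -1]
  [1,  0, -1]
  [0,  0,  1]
λ = 1: alg = 3, geom = 2

Step 1 — factor the characteristic polynomial to read off the algebraic multiplicities:
  χ_A(x) = (x - 1)^3

Step 2 — compute geometric multiplicities via the rank-nullity identity g(λ) = n − rank(A − λI):
  rank(A − (1)·I) = 1, so dim ker(A − (1)·I) = n − 1 = 2

Summary:
  λ = 1: algebraic multiplicity = 3, geometric multiplicity = 2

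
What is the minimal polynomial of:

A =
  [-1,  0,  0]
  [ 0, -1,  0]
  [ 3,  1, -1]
x^2 + 2*x + 1

The characteristic polynomial is χ_A(x) = (x + 1)^3, so the eigenvalues are known. The minimal polynomial is
  m_A(x) = Π_λ (x − λ)^{k_λ}
where k_λ is the size of the *largest* Jordan block for λ (equivalently, the smallest k with (A − λI)^k v = 0 for every generalised eigenvector v of λ).

  λ = -1: largest Jordan block has size 2, contributing (x + 1)^2

So m_A(x) = (x + 1)^2 = x^2 + 2*x + 1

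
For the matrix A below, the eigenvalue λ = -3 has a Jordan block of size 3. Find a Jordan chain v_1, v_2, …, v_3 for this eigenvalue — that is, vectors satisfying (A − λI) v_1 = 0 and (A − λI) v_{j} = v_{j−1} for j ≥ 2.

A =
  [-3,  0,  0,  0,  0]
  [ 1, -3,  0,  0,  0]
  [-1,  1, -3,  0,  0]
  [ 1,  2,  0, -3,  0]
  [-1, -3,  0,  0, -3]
A Jordan chain for λ = -3 of length 3:
v_1 = (0, 0, 1, 2, -3)ᵀ
v_2 = (0, 1, -1, 1, -1)ᵀ
v_3 = (1, 0, 0, 0, 0)ᵀ

Let N = A − (-3)·I. We want v_3 with N^3 v_3 = 0 but N^2 v_3 ≠ 0; then v_{j-1} := N · v_j for j = 3, …, 2.

Pick v_3 = (1, 0, 0, 0, 0)ᵀ.
Then v_2 = N · v_3 = (0, 1, -1, 1, -1)ᵀ.
Then v_1 = N · v_2 = (0, 0, 1, 2, -3)ᵀ.

Sanity check: (A − (-3)·I) v_1 = (0, 0, 0, 0, 0)ᵀ = 0. ✓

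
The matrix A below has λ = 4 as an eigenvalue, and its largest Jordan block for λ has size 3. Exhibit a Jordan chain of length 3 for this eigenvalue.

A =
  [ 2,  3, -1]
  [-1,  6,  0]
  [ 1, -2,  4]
A Jordan chain for λ = 4 of length 3:
v_1 = (2, 1, -1)ᵀ
v_2 = (3, 2, -2)ᵀ
v_3 = (0, 1, 0)ᵀ

Let N = A − (4)·I. We want v_3 with N^3 v_3 = 0 but N^2 v_3 ≠ 0; then v_{j-1} := N · v_j for j = 3, …, 2.

Pick v_3 = (0, 1, 0)ᵀ.
Then v_2 = N · v_3 = (3, 2, -2)ᵀ.
Then v_1 = N · v_2 = (2, 1, -1)ᵀ.

Sanity check: (A − (4)·I) v_1 = (0, 0, 0)ᵀ = 0. ✓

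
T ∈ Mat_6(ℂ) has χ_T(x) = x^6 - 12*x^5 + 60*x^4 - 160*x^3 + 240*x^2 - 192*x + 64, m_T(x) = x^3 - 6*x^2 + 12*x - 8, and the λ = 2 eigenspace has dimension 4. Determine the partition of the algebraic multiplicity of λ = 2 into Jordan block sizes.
Block sizes for λ = 2: [3, 1, 1, 1]

Step 1 — from the characteristic polynomial, algebraic multiplicity of λ = 2 is 6. From dim ker(T − (2)·I) = 4, there are exactly 4 Jordan blocks for λ = 2.
Step 2 — from the minimal polynomial, the factor (x − 2)^3 tells us the largest block for λ = 2 has size 3.
Step 3 — with total size 6, 4 blocks, and largest block 3, the block sizes (in nonincreasing order) are [3, 1, 1, 1].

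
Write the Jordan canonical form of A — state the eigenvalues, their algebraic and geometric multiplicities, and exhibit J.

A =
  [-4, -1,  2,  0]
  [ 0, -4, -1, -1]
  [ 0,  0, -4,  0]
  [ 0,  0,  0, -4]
J_3(-4) ⊕ J_1(-4)

The characteristic polynomial is
  det(x·I − A) = x^4 + 16*x^3 + 96*x^2 + 256*x + 256 = (x + 4)^4

Eigenvalues and multiplicities (the geometric multiplicity of λ is n − rank(A − λI), which equals the number of Jordan blocks for λ):
  λ = -4: algebraic multiplicity = 4, geometric multiplicity = 2

Determining the block sizes for each eigenvalue:
  λ = -4: with am = 4 and gm = 2, the partition is not yet determined (e.g. several partitions of 4 into 2 parts exist). Let N = A − (-4)·I. Computing rank(N^1) = 2, rank(N^2) = 1, rank(N^3) = 0; the number of blocks of size ≥ j is rank(N^{j−1}) − rank(N^j), giving [2, 1, 1]. So we have 1 block(s) of size 3, 1 block(s) of size 1 → block sizes [3, 1]

Assembling the blocks gives a Jordan form
J =
  [-4,  1,  0,  0]
  [ 0, -4,  1,  0]
  [ 0,  0, -4,  0]
  [ 0,  0,  0, -4]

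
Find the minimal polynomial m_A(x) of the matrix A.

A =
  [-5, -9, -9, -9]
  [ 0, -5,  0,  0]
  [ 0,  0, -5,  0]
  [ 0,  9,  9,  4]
x^2 + x - 20

The characteristic polynomial is χ_A(x) = (x - 4)*(x + 5)^3, so the eigenvalues are known. The minimal polynomial is
  m_A(x) = Π_λ (x − λ)^{k_λ}
where k_λ is the size of the *largest* Jordan block for λ (equivalently, the smallest k with (A − λI)^k v = 0 for every generalised eigenvector v of λ).

  λ = -5: largest Jordan block has size 1, contributing (x + 5)
  λ = 4: largest Jordan block has size 1, contributing (x − 4)

So m_A(x) = (x - 4)*(x + 5) = x^2 + x - 20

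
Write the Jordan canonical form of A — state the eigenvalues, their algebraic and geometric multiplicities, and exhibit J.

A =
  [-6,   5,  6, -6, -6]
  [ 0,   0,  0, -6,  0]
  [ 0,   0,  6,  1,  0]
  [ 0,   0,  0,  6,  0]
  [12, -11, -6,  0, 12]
J_2(0) ⊕ J_2(6) ⊕ J_1(6)

The characteristic polynomial is
  det(x·I − A) = x^5 - 18*x^4 + 108*x^3 - 216*x^2 = x^2*(x - 6)^3

Eigenvalues and multiplicities (the geometric multiplicity of λ is n − rank(A − λI), which equals the number of Jordan blocks for λ):
  λ = 0: algebraic multiplicity = 2, geometric multiplicity = 1
  λ = 6: algebraic multiplicity = 3, geometric multiplicity = 2

Determining the block sizes for each eigenvalue:
  λ = 0: one block (gm = 1), so the single block has size am = 2 → block sizes [2]
  λ = 6: 2 blocks summing to 3 forces exactly one block of size 2 and the rest size 1 → block sizes [2, 1]

Assembling the blocks gives a Jordan form
J =
  [0, 1, 0, 0, 0]
  [0, 0, 0, 0, 0]
  [0, 0, 6, 1, 0]
  [0, 0, 0, 6, 0]
  [0, 0, 0, 0, 6]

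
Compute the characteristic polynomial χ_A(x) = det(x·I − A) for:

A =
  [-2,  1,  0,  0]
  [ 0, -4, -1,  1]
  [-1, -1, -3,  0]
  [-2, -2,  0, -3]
x^4 + 12*x^3 + 54*x^2 + 108*x + 81

Expanding det(x·I − A) (e.g. by cofactor expansion or by noting that A is similar to its Jordan form J, which has the same characteristic polynomial as A) gives
  χ_A(x) = x^4 + 12*x^3 + 54*x^2 + 108*x + 81
which factors as (x + 3)^4. The eigenvalues (with algebraic multiplicities) are λ = -3 with multiplicity 4.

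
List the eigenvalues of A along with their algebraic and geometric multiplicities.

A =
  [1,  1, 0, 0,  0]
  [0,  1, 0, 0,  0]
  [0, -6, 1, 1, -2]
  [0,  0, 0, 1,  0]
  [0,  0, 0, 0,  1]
λ = 1: alg = 5, geom = 3

Step 1 — factor the characteristic polynomial to read off the algebraic multiplicities:
  χ_A(x) = (x - 1)^5

Step 2 — compute geometric multiplicities via the rank-nullity identity g(λ) = n − rank(A − λI):
  rank(A − (1)·I) = 2, so dim ker(A − (1)·I) = n − 2 = 3

Summary:
  λ = 1: algebraic multiplicity = 5, geometric multiplicity = 3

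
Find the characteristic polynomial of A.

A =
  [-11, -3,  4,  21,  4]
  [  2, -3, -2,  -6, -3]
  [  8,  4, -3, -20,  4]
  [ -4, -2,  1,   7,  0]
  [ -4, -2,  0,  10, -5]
x^5 + 15*x^4 + 90*x^3 + 270*x^2 + 405*x + 243

Expanding det(x·I − A) (e.g. by cofactor expansion or by noting that A is similar to its Jordan form J, which has the same characteristic polynomial as A) gives
  χ_A(x) = x^5 + 15*x^4 + 90*x^3 + 270*x^2 + 405*x + 243
which factors as (x + 3)^5. The eigenvalues (with algebraic multiplicities) are λ = -3 with multiplicity 5.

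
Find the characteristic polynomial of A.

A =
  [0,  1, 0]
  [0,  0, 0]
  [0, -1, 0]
x^3

Expanding det(x·I − A) (e.g. by cofactor expansion or by noting that A is similar to its Jordan form J, which has the same characteristic polynomial as A) gives
  χ_A(x) = x^3
which factors as x^3. The eigenvalues (with algebraic multiplicities) are λ = 0 with multiplicity 3.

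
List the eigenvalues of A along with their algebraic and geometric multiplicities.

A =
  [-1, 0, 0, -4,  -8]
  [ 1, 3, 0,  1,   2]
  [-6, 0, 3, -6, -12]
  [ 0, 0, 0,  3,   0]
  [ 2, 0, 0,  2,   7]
λ = 3: alg = 5, geom = 4

Step 1 — factor the characteristic polynomial to read off the algebraic multiplicities:
  χ_A(x) = (x - 3)^5

Step 2 — compute geometric multiplicities via the rank-nullity identity g(λ) = n − rank(A − λI):
  rank(A − (3)·I) = 1, so dim ker(A − (3)·I) = n − 1 = 4

Summary:
  λ = 3: algebraic multiplicity = 5, geometric multiplicity = 4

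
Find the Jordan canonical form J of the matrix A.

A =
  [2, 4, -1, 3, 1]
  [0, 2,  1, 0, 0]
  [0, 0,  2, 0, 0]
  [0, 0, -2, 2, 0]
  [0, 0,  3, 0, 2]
J_3(2) ⊕ J_1(2) ⊕ J_1(2)

The characteristic polynomial is
  det(x·I − A) = x^5 - 10*x^4 + 40*x^3 - 80*x^2 + 80*x - 32 = (x - 2)^5

Eigenvalues and multiplicities (the geometric multiplicity of λ is n − rank(A − λI), which equals the number of Jordan blocks for λ):
  λ = 2: algebraic multiplicity = 5, geometric multiplicity = 3

Determining the block sizes for each eigenvalue:
  λ = 2: with am = 5 and gm = 3, the partition is not yet determined (e.g. several partitions of 5 into 3 parts exist). Let N = A − (2)·I. Computing rank(N^1) = 2, rank(N^2) = 1, rank(N^3) = 0; the number of blocks of size ≥ j is rank(N^{j−1}) − rank(N^j), giving [3, 1, 1]. So we have 1 block(s) of size 3, 2 block(s) of size 1 → block sizes [3, 1, 1]

Assembling the blocks gives a Jordan form
J =
  [2, 1, 0, 0, 0]
  [0, 2, 1, 0, 0]
  [0, 0, 2, 0, 0]
  [0, 0, 0, 2, 0]
  [0, 0, 0, 0, 2]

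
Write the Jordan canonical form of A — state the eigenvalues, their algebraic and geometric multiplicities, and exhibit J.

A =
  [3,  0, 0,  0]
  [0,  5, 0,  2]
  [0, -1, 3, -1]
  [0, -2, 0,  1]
J_2(3) ⊕ J_1(3) ⊕ J_1(3)

The characteristic polynomial is
  det(x·I − A) = x^4 - 12*x^3 + 54*x^2 - 108*x + 81 = (x - 3)^4

Eigenvalues and multiplicities (the geometric multiplicity of λ is n − rank(A − λI), which equals the number of Jordan blocks for λ):
  λ = 3: algebraic multiplicity = 4, geometric multiplicity = 3

Determining the block sizes for each eigenvalue:
  λ = 3: 3 blocks summing to 4 forces exactly one block of size 2 and the rest size 1 → block sizes [2, 1, 1]

Assembling the blocks gives a Jordan form
J =
  [3, 1, 0, 0]
  [0, 3, 0, 0]
  [0, 0, 3, 0]
  [0, 0, 0, 3]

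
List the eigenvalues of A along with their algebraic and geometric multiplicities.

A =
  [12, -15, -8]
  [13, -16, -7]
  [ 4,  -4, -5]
λ = -3: alg = 3, geom = 1

Step 1 — factor the characteristic polynomial to read off the algebraic multiplicities:
  χ_A(x) = (x + 3)^3

Step 2 — compute geometric multiplicities via the rank-nullity identity g(λ) = n − rank(A − λI):
  rank(A − (-3)·I) = 2, so dim ker(A − (-3)·I) = n − 2 = 1

Summary:
  λ = -3: algebraic multiplicity = 3, geometric multiplicity = 1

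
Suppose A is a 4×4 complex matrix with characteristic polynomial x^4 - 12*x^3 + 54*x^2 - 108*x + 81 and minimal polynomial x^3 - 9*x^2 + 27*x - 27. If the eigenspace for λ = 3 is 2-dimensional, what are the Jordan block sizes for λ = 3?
Block sizes for λ = 3: [3, 1]

Step 1 — from the characteristic polynomial, algebraic multiplicity of λ = 3 is 4. From dim ker(A − (3)·I) = 2, there are exactly 2 Jordan blocks for λ = 3.
Step 2 — from the minimal polynomial, the factor (x − 3)^3 tells us the largest block for λ = 3 has size 3.
Step 3 — with total size 4, 2 blocks, and largest block 3, the block sizes (in nonincreasing order) are [3, 1].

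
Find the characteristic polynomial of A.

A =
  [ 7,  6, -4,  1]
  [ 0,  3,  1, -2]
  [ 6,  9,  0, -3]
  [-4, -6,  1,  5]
x^4 - 15*x^3 + 81*x^2 - 189*x + 162

Expanding det(x·I − A) (e.g. by cofactor expansion or by noting that A is similar to its Jordan form J, which has the same characteristic polynomial as A) gives
  χ_A(x) = x^4 - 15*x^3 + 81*x^2 - 189*x + 162
which factors as (x - 6)*(x - 3)^3. The eigenvalues (with algebraic multiplicities) are λ = 3 with multiplicity 3, λ = 6 with multiplicity 1.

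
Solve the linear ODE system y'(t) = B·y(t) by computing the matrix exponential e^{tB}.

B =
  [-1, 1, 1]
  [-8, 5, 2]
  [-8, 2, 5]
e^{tB} =
  [-4*t*exp(3*t) + exp(3*t), t*exp(3*t), t*exp(3*t)]
  [-8*t*exp(3*t), 2*t*exp(3*t) + exp(3*t), 2*t*exp(3*t)]
  [-8*t*exp(3*t), 2*t*exp(3*t), 2*t*exp(3*t) + exp(3*t)]

Strategy: write B = P · J · P⁻¹ where J is a Jordan canonical form, so e^{tB} = P · e^{tJ} · P⁻¹, and e^{tJ} can be computed block-by-block.

B has Jordan form
J =
  [3, 1, 0]
  [0, 3, 0]
  [0, 0, 3]
(up to reordering of blocks).

Per-block formulas:
  For a 1×1 block at λ = 3: exp(t · [3]) = [e^(3t)].
  For a 2×2 Jordan block J_2(3): exp(t · J_2(3)) = e^(3t)·(I + t·N), where N is the 2×2 nilpotent shift.

After assembling e^{tJ} and conjugating by P, we get:

e^{tB} =
  [-4*t*exp(3*t) + exp(3*t), t*exp(3*t), t*exp(3*t)]
  [-8*t*exp(3*t), 2*t*exp(3*t) + exp(3*t), 2*t*exp(3*t)]
  [-8*t*exp(3*t), 2*t*exp(3*t), 2*t*exp(3*t) + exp(3*t)]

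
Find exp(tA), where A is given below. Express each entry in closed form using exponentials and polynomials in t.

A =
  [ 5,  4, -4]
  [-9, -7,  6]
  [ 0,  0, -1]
e^{tA} =
  [6*t*exp(-t) + exp(-t), 4*t*exp(-t), -4*t*exp(-t)]
  [-9*t*exp(-t), -6*t*exp(-t) + exp(-t), 6*t*exp(-t)]
  [0, 0, exp(-t)]

Strategy: write A = P · J · P⁻¹ where J is a Jordan canonical form, so e^{tA} = P · e^{tJ} · P⁻¹, and e^{tJ} can be computed block-by-block.

A has Jordan form
J =
  [-1,  1,  0]
  [ 0, -1,  0]
  [ 0,  0, -1]
(up to reordering of blocks).

Per-block formulas:
  For a 2×2 Jordan block J_2(-1): exp(t · J_2(-1)) = e^(-1t)·(I + t·N), where N is the 2×2 nilpotent shift.
  For a 1×1 block at λ = -1: exp(t · [-1]) = [e^(-1t)].

After assembling e^{tJ} and conjugating by P, we get:

e^{tA} =
  [6*t*exp(-t) + exp(-t), 4*t*exp(-t), -4*t*exp(-t)]
  [-9*t*exp(-t), -6*t*exp(-t) + exp(-t), 6*t*exp(-t)]
  [0, 0, exp(-t)]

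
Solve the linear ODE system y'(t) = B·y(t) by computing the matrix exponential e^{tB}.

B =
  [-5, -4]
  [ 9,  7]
e^{tB} =
  [-6*t*exp(t) + exp(t), -4*t*exp(t)]
  [9*t*exp(t), 6*t*exp(t) + exp(t)]

Strategy: write B = P · J · P⁻¹ where J is a Jordan canonical form, so e^{tB} = P · e^{tJ} · P⁻¹, and e^{tJ} can be computed block-by-block.

B has Jordan form
J =
  [1, 1]
  [0, 1]
(up to reordering of blocks).

Per-block formulas:
  For a 2×2 Jordan block J_2(1): exp(t · J_2(1)) = e^(1t)·(I + t·N), where N is the 2×2 nilpotent shift.

After assembling e^{tJ} and conjugating by P, we get:

e^{tB} =
  [-6*t*exp(t) + exp(t), -4*t*exp(t)]
  [9*t*exp(t), 6*t*exp(t) + exp(t)]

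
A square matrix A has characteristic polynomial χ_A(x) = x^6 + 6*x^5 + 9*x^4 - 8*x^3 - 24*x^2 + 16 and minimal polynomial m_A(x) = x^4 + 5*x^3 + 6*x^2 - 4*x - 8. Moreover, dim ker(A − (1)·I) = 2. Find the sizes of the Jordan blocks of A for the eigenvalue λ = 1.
Block sizes for λ = 1: [1, 1]

Step 1 — from the characteristic polynomial, algebraic multiplicity of λ = 1 is 2. From dim ker(A − (1)·I) = 2, there are exactly 2 Jordan blocks for λ = 1.
Step 2 — from the minimal polynomial, the factor (x − 1) tells us the largest block for λ = 1 has size 1.
Step 3 — with total size 2, 2 blocks, and largest block 1, the block sizes (in nonincreasing order) are [1, 1].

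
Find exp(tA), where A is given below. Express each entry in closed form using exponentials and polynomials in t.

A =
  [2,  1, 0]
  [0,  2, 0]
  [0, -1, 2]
e^{tA} =
  [exp(2*t), t*exp(2*t), 0]
  [0, exp(2*t), 0]
  [0, -t*exp(2*t), exp(2*t)]

Strategy: write A = P · J · P⁻¹ where J is a Jordan canonical form, so e^{tA} = P · e^{tJ} · P⁻¹, and e^{tJ} can be computed block-by-block.

A has Jordan form
J =
  [2, 1, 0]
  [0, 2, 0]
  [0, 0, 2]
(up to reordering of blocks).

Per-block formulas:
  For a 2×2 Jordan block J_2(2): exp(t · J_2(2)) = e^(2t)·(I + t·N), where N is the 2×2 nilpotent shift.
  For a 1×1 block at λ = 2: exp(t · [2]) = [e^(2t)].

After assembling e^{tJ} and conjugating by P, we get:

e^{tA} =
  [exp(2*t), t*exp(2*t), 0]
  [0, exp(2*t), 0]
  [0, -t*exp(2*t), exp(2*t)]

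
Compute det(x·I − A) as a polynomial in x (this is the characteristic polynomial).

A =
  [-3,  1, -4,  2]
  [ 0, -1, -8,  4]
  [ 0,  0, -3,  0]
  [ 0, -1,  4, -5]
x^4 + 12*x^3 + 54*x^2 + 108*x + 81

Expanding det(x·I − A) (e.g. by cofactor expansion or by noting that A is similar to its Jordan form J, which has the same characteristic polynomial as A) gives
  χ_A(x) = x^4 + 12*x^3 + 54*x^2 + 108*x + 81
which factors as (x + 3)^4. The eigenvalues (with algebraic multiplicities) are λ = -3 with multiplicity 4.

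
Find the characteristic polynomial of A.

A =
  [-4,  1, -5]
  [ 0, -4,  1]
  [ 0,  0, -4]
x^3 + 12*x^2 + 48*x + 64

Expanding det(x·I − A) (e.g. by cofactor expansion or by noting that A is similar to its Jordan form J, which has the same characteristic polynomial as A) gives
  χ_A(x) = x^3 + 12*x^2 + 48*x + 64
which factors as (x + 4)^3. The eigenvalues (with algebraic multiplicities) are λ = -4 with multiplicity 3.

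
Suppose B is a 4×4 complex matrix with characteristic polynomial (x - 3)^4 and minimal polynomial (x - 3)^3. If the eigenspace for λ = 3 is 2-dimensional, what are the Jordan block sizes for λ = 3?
Block sizes for λ = 3: [3, 1]

Step 1 — from the characteristic polynomial, algebraic multiplicity of λ = 3 is 4. From dim ker(B − (3)·I) = 2, there are exactly 2 Jordan blocks for λ = 3.
Step 2 — from the minimal polynomial, the factor (x − 3)^3 tells us the largest block for λ = 3 has size 3.
Step 3 — with total size 4, 2 blocks, and largest block 3, the block sizes (in nonincreasing order) are [3, 1].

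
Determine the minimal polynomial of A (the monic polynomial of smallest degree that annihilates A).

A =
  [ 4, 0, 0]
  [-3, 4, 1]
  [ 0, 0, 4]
x^2 - 8*x + 16

The characteristic polynomial is χ_A(x) = (x - 4)^3, so the eigenvalues are known. The minimal polynomial is
  m_A(x) = Π_λ (x − λ)^{k_λ}
where k_λ is the size of the *largest* Jordan block for λ (equivalently, the smallest k with (A − λI)^k v = 0 for every generalised eigenvector v of λ).

  λ = 4: largest Jordan block has size 2, contributing (x − 4)^2

So m_A(x) = (x - 4)^2 = x^2 - 8*x + 16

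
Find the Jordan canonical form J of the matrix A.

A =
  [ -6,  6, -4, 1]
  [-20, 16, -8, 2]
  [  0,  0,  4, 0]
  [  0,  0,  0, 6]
J_1(4) ⊕ J_1(4) ⊕ J_2(6)

The characteristic polynomial is
  det(x·I − A) = x^4 - 20*x^3 + 148*x^2 - 480*x + 576 = (x - 6)^2*(x - 4)^2

Eigenvalues and multiplicities (the geometric multiplicity of λ is n − rank(A − λI), which equals the number of Jordan blocks for λ):
  λ = 4: algebraic multiplicity = 2, geometric multiplicity = 2
  λ = 6: algebraic multiplicity = 2, geometric multiplicity = 1

Determining the block sizes for each eigenvalue:
  λ = 4: gm = am = 2, so every block has size 1 → block sizes [1, 1]
  λ = 6: one block (gm = 1), so the single block has size am = 2 → block sizes [2]

Assembling the blocks gives a Jordan form
J =
  [4, 0, 0, 0]
  [0, 4, 0, 0]
  [0, 0, 6, 1]
  [0, 0, 0, 6]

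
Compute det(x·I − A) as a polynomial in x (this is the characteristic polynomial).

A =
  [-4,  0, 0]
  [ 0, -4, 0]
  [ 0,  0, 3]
x^3 + 5*x^2 - 8*x - 48

Expanding det(x·I − A) (e.g. by cofactor expansion or by noting that A is similar to its Jordan form J, which has the same characteristic polynomial as A) gives
  χ_A(x) = x^3 + 5*x^2 - 8*x - 48
which factors as (x - 3)*(x + 4)^2. The eigenvalues (with algebraic multiplicities) are λ = -4 with multiplicity 2, λ = 3 with multiplicity 1.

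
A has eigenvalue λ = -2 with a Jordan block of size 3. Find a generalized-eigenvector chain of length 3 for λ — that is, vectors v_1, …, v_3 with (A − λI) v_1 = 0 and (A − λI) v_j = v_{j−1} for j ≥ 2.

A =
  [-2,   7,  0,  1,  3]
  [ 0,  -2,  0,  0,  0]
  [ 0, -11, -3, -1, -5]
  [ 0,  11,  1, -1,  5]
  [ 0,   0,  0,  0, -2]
A Jordan chain for λ = -2 of length 3:
v_1 = (11, 0, 0, 0, 0)ᵀ
v_2 = (7, 0, -11, 11, 0)ᵀ
v_3 = (0, 1, 0, 0, 0)ᵀ

Let N = A − (-2)·I. We want v_3 with N^3 v_3 = 0 but N^2 v_3 ≠ 0; then v_{j-1} := N · v_j for j = 3, …, 2.

Pick v_3 = (0, 1, 0, 0, 0)ᵀ.
Then v_2 = N · v_3 = (7, 0, -11, 11, 0)ᵀ.
Then v_1 = N · v_2 = (11, 0, 0, 0, 0)ᵀ.

Sanity check: (A − (-2)·I) v_1 = (0, 0, 0, 0, 0)ᵀ = 0. ✓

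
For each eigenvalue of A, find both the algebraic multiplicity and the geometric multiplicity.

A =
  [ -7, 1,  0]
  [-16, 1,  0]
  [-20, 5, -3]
λ = -3: alg = 3, geom = 2

Step 1 — factor the characteristic polynomial to read off the algebraic multiplicities:
  χ_A(x) = (x + 3)^3

Step 2 — compute geometric multiplicities via the rank-nullity identity g(λ) = n − rank(A − λI):
  rank(A − (-3)·I) = 1, so dim ker(A − (-3)·I) = n − 1 = 2

Summary:
  λ = -3: algebraic multiplicity = 3, geometric multiplicity = 2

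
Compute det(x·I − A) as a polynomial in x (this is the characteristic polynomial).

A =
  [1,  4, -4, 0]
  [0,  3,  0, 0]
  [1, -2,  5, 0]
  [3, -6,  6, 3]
x^4 - 12*x^3 + 54*x^2 - 108*x + 81

Expanding det(x·I − A) (e.g. by cofactor expansion or by noting that A is similar to its Jordan form J, which has the same characteristic polynomial as A) gives
  χ_A(x) = x^4 - 12*x^3 + 54*x^2 - 108*x + 81
which factors as (x - 3)^4. The eigenvalues (with algebraic multiplicities) are λ = 3 with multiplicity 4.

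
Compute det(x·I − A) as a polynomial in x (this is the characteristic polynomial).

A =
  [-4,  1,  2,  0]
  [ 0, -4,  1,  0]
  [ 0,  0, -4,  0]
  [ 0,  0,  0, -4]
x^4 + 16*x^3 + 96*x^2 + 256*x + 256

Expanding det(x·I − A) (e.g. by cofactor expansion or by noting that A is similar to its Jordan form J, which has the same characteristic polynomial as A) gives
  χ_A(x) = x^4 + 16*x^3 + 96*x^2 + 256*x + 256
which factors as (x + 4)^4. The eigenvalues (with algebraic multiplicities) are λ = -4 with multiplicity 4.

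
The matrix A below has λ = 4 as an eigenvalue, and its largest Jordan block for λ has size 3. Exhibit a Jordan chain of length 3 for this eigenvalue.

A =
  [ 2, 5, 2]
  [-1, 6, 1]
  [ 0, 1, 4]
A Jordan chain for λ = 4 of length 3:
v_1 = (-1, 0, -1)ᵀ
v_2 = (-2, -1, 0)ᵀ
v_3 = (1, 0, 0)ᵀ

Let N = A − (4)·I. We want v_3 with N^3 v_3 = 0 but N^2 v_3 ≠ 0; then v_{j-1} := N · v_j for j = 3, …, 2.

Pick v_3 = (1, 0, 0)ᵀ.
Then v_2 = N · v_3 = (-2, -1, 0)ᵀ.
Then v_1 = N · v_2 = (-1, 0, -1)ᵀ.

Sanity check: (A − (4)·I) v_1 = (0, 0, 0)ᵀ = 0. ✓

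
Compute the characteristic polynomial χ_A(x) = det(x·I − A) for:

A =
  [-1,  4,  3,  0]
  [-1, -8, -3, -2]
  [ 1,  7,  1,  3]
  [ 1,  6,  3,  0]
x^4 + 8*x^3 + 24*x^2 + 32*x + 16

Expanding det(x·I − A) (e.g. by cofactor expansion or by noting that A is similar to its Jordan form J, which has the same characteristic polynomial as A) gives
  χ_A(x) = x^4 + 8*x^3 + 24*x^2 + 32*x + 16
which factors as (x + 2)^4. The eigenvalues (with algebraic multiplicities) are λ = -2 with multiplicity 4.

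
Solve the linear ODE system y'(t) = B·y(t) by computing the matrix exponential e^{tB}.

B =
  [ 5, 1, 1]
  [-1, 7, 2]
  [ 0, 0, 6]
e^{tB} =
  [-t*exp(6*t) + exp(6*t), t*exp(6*t), t^2*exp(6*t)/2 + t*exp(6*t)]
  [-t*exp(6*t), t*exp(6*t) + exp(6*t), t^2*exp(6*t)/2 + 2*t*exp(6*t)]
  [0, 0, exp(6*t)]

Strategy: write B = P · J · P⁻¹ where J is a Jordan canonical form, so e^{tB} = P · e^{tJ} · P⁻¹, and e^{tJ} can be computed block-by-block.

B has Jordan form
J =
  [6, 1, 0]
  [0, 6, 1]
  [0, 0, 6]
(up to reordering of blocks).

Per-block formulas:
  For a 3×3 Jordan block J_3(6): exp(t · J_3(6)) = e^(6t)·(I + t·N + (t^2/2)·N^2), where N is the 3×3 nilpotent shift.

After assembling e^{tJ} and conjugating by P, we get:

e^{tB} =
  [-t*exp(6*t) + exp(6*t), t*exp(6*t), t^2*exp(6*t)/2 + t*exp(6*t)]
  [-t*exp(6*t), t*exp(6*t) + exp(6*t), t^2*exp(6*t)/2 + 2*t*exp(6*t)]
  [0, 0, exp(6*t)]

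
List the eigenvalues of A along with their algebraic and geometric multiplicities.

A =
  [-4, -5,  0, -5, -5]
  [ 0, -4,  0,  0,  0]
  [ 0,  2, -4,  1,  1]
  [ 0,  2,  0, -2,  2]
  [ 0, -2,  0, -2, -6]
λ = -4: alg = 5, geom = 3

Step 1 — factor the characteristic polynomial to read off the algebraic multiplicities:
  χ_A(x) = (x + 4)^5

Step 2 — compute geometric multiplicities via the rank-nullity identity g(λ) = n − rank(A − λI):
  rank(A − (-4)·I) = 2, so dim ker(A − (-4)·I) = n − 2 = 3

Summary:
  λ = -4: algebraic multiplicity = 5, geometric multiplicity = 3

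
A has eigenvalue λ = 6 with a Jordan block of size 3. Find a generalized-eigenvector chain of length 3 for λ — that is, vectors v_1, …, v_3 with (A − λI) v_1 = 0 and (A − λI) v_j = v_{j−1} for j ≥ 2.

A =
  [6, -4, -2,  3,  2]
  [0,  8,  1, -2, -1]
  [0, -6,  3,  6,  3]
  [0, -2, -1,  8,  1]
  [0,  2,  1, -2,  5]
A Jordan chain for λ = 6 of length 3:
v_1 = (2, 0, 0, 0, 0)ᵀ
v_2 = (-4, 2, -6, -2, 2)ᵀ
v_3 = (0, 1, 0, 0, 0)ᵀ

Let N = A − (6)·I. We want v_3 with N^3 v_3 = 0 but N^2 v_3 ≠ 0; then v_{j-1} := N · v_j for j = 3, …, 2.

Pick v_3 = (0, 1, 0, 0, 0)ᵀ.
Then v_2 = N · v_3 = (-4, 2, -6, -2, 2)ᵀ.
Then v_1 = N · v_2 = (2, 0, 0, 0, 0)ᵀ.

Sanity check: (A − (6)·I) v_1 = (0, 0, 0, 0, 0)ᵀ = 0. ✓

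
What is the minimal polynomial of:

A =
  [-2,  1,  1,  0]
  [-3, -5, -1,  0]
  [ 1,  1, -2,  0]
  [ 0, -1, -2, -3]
x^3 + 9*x^2 + 27*x + 27

The characteristic polynomial is χ_A(x) = (x + 3)^4, so the eigenvalues are known. The minimal polynomial is
  m_A(x) = Π_λ (x − λ)^{k_λ}
where k_λ is the size of the *largest* Jordan block for λ (equivalently, the smallest k with (A − λI)^k v = 0 for every generalised eigenvector v of λ).

  λ = -3: largest Jordan block has size 3, contributing (x + 3)^3

So m_A(x) = (x + 3)^3 = x^3 + 9*x^2 + 27*x + 27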